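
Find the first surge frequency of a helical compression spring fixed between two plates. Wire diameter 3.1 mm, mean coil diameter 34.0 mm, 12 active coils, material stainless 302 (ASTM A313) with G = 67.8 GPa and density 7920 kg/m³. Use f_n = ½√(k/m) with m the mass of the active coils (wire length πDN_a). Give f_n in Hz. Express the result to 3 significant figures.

73.6 Hz

k = Gd⁴/(8D³N_a) = (67.8×10³)(3.1⁴)/(8·34.0³·12) = 1.6595 N/mm = 1659.5 N/m
Wire length L = πDN_a = π·34.0·12 = 1281.8 mm
m = ρ·(πd²/4)·L = 7920 × 7.5477×10⁻⁶ m² × 1.2818 m = 0.076621 kg
f_n = ½√(k/m) = 0.5·√(1659.5/0.076621) = 0.5·√(21658) = 73.583 Hz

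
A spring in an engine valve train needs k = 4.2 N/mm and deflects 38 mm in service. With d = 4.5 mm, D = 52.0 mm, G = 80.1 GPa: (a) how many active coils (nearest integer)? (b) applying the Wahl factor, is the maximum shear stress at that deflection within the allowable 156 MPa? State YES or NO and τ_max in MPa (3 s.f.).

N_a = Gd⁴/(8D³k) = (80.1×10³)(4.5⁴)/(8·52.0³·4.2) = 6.952 → N_a = 7
Actual rate k = Gd⁴/(8D³·7) = 4.1714 N/mm
Working load F = kδ = 4.1714·38 = 158.51 N
C = 52.0/4.5 = 11.5556; K_W = (4C−1)/(4C−4)+0.615/C = 1.1243
τ_max = K_W·8FD/(πd³) = 1.1243·230.34 = 258.97 MPa
τ_max > 156 MPa → exceeds allowable

(a) 7 coils; (b) NO, τ_max = 259 MPa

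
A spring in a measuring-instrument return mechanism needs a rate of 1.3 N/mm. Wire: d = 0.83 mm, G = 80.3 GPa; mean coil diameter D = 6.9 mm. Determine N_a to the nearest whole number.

11

N_a = Gd⁴/(8D³k) = (80.3×10³ × 0.83⁴)/(8 × 6.9³ × 1.3)
    = 38109 / 3416.49 = 11.15 → 11 coils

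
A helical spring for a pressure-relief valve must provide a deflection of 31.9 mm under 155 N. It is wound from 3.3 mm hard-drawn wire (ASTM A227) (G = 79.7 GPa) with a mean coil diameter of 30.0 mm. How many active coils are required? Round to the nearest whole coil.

Required rate k = F/δ = 155/31.9 = 4.8589 N/mm
N_a = Gd⁴/(8D³k) = (79.7×10³ × 3.3⁴)/(8 × 30.0³ × 4.8589)
    = 9.45179e+06 / 1.04953e+06 = 9.006 → 9 coils

9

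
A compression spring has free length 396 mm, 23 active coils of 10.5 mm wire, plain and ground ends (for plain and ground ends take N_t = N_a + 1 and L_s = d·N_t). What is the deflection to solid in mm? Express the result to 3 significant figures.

N_t = 24; L_s = 10.5·24 = 252 mm
δ_solid = L₀ − L_s = 396 − 252 = 144 mm

144 mm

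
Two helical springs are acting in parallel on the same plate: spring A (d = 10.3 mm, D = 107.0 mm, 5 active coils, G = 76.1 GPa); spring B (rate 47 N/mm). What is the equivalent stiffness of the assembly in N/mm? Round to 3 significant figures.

64.5 N/mm

k_A = Gd⁴/(8D³N_a) = (76.1×10³)(10.3⁴)/(8·107.0³·5) = 17.479 N/mm
Parallel: k_eq = 17.479 + 47 = 64.479 N/mm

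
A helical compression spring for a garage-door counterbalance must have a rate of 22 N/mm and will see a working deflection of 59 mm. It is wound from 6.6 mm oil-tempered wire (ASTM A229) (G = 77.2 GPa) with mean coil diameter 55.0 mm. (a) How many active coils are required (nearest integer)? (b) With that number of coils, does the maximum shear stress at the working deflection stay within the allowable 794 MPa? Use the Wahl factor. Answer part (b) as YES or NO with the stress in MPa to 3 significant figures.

(a) 5 coils; (b) YES, τ_max = 744 MPa

N_a = Gd⁴/(8D³k) = (77.2×10³)(6.6⁴)/(8·55.0³·22) = 5.003 → N_a = 5
Actual rate k = Gd⁴/(8D³·5) = 22.011 N/mm
Working load F = kδ = 22.011·59 = 1298.7 N
C = 55.0/6.6 = 8.3333; K_W = (4C−1)/(4C−4)+0.615/C = 1.1761
τ_max = K_W·8FD/(πd³) = 1.1761·632.66 = 744.05 MPa
τ_max ≤ 794 MPa → acceptable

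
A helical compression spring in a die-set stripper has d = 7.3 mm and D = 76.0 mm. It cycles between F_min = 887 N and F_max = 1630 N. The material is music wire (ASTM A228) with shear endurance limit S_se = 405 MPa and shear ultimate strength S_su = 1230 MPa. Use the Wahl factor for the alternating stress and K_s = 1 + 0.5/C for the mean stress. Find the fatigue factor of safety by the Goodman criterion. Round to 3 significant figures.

C = D/d = 76.0/7.3 = 10.4110; K_W = (4C−1)/(4C−4)+0.615/C = 1.1388; K_s = 1+0.5/C = 1.0480
F_a = (F_max−F_min)/2 = 371.5 N; F_m = (F_max+F_min)/2 = 1258.5 N
τ_a = K_W·8F_aD/(πd³) = 1.1388 × 184.82 = 210.46 MPa
τ_m = K_s·8F_mD/(πd³) = 1.0480 × 626.09 = 656.16 MPa
Goodman: 1/n_f = τ_a/S_se + τ_m/S_su = 210.46/405 + 656.16/1230 = 0.51967 + 0.53346 = 1.0531
n_f = 1/1.0531 = 0.9496

0.950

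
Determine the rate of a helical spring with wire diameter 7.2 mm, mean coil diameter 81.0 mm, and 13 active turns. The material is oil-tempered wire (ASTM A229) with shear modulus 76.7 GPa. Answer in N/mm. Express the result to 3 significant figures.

3.73 N/mm

k = Gd⁴/(8D³N_a) = (76.7×10³ × 7.2⁴) / (8 × 81.0³ × 13)
  = 2.06122e+08 / 5.52699e+07 = 3.7294 N/mm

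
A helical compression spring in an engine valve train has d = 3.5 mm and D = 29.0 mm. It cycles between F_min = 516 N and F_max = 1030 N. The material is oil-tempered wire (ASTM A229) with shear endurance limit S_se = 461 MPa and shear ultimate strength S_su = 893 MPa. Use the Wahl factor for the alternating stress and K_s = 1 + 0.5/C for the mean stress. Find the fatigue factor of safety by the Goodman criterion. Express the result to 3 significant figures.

C = D/d = 29.0/3.5 = 8.2857; K_W = (4C−1)/(4C−4)+0.615/C = 1.1772; K_s = 1+0.5/C = 1.0603
F_a = (F_max−F_min)/2 = 257 N; F_m = (F_max+F_min)/2 = 773 N
τ_a = K_W·8F_aD/(πd³) = 1.1772 × 442.66 = 521.08 MPa
τ_m = K_s·8F_mD/(πd³) = 1.0603 × 1331.4 = 1411.8 MPa
Goodman: 1/n_f = τ_a/S_se + τ_m/S_su = 521.08/461 + 1411.8/893 = 1.13033 + 1.58092 = 2.7112
n_f = 1/2.7112 = 0.3688

0.369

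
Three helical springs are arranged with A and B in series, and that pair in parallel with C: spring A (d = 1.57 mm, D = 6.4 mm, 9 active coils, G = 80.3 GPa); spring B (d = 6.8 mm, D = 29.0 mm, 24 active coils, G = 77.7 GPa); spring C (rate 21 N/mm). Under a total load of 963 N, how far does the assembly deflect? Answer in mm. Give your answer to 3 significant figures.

k_A = Gd⁴/(8D³N_a) = (80.3×10³)(1.57⁴)/(8·6.4³·9) = 25.849 N/mm
k_B = Gd⁴/(8D³N_a) = (77.7×10³)(6.8⁴)/(8·29.0³·24) = 35.478 N/mm
Springs A,B series: k_AB = 1/(1/25.849+1/35.478) = 14.954 N/mm; parallel with C: k_eq = 14.954+21 = 35.954 N/mm
δ = F/k_eq = 963/35.954 = 26.784 mm

26.8 mm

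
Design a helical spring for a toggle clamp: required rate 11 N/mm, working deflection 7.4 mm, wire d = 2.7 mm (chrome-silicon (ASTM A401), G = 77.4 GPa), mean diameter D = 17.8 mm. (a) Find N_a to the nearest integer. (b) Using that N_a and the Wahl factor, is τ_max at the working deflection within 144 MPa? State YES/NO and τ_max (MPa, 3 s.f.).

N_a = Gd⁴/(8D³k) = (77.4×10³)(2.7⁴)/(8·17.8³·11) = 8.288 → N_a = 8
Actual rate k = Gd⁴/(8D³·8) = 11.396 N/mm
Working load F = kδ = 11.396·7.4 = 84.331 N
C = 17.8/2.7 = 6.5926; K_W = (4C−1)/(4C−4)+0.615/C = 1.2274
τ_max = K_W·8FD/(πd³) = 1.2274·194.2 = 238.36 MPa
τ_max > 144 MPa → exceeds allowable

(a) 8 coils; (b) NO, τ_max = 238 MPa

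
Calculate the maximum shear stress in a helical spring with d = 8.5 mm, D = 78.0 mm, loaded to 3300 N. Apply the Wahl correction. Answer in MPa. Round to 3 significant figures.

1240 MPa

Spring index C = D/d = 78.0/8.5 = 9.1765
K_W = (4C−1)/(4C−4) + 0.615/C = 35.706/32.706 + 0.0670 = 1.1587
τ₀ = 8FD/(πd³) = 8·3300·78.0/(π·8.5³) = 2.0592e+06/1929.3 = 1067.3 MPa
τ_max = K·τ₀ = 1.1587 × 1067.3 = 1236.7 MPa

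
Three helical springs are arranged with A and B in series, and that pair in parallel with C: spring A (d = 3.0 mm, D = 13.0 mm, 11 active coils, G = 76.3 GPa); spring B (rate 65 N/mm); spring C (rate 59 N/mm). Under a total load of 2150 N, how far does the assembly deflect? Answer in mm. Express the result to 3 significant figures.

k_A = Gd⁴/(8D³N_a) = (76.3×10³)(3.0⁴)/(8·13.0³·11) = 31.967 N/mm
Springs A,B series: k_AB = 1/(1/31.967+1/65) = 21.428 N/mm; parallel with C: k_eq = 21.428+59 = 80.428 N/mm
δ = F/k_eq = 2150/80.428 = 26.732 mm

26.7 mm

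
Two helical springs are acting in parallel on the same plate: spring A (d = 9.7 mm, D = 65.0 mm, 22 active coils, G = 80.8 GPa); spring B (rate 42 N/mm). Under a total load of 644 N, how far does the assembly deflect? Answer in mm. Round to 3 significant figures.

11.3 mm

k_A = Gd⁴/(8D³N_a) = (80.8×10³)(9.7⁴)/(8·65.0³·22) = 14.799 N/mm
Parallel: k_eq = 14.799 + 42 = 56.799 N/mm
δ = F/k_eq = 644/56.799 = 11.338 mm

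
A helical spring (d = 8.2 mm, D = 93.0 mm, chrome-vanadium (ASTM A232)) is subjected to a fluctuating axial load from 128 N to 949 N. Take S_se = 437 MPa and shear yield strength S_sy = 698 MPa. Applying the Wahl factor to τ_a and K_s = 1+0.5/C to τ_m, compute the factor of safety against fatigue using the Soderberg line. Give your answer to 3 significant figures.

1.25

C = D/d = 93.0/8.2 = 11.3415; K_W = (4C−1)/(4C−4)+0.615/C = 1.1267; K_s = 1+0.5/C = 1.0441
F_a = (F_max−F_min)/2 = 410.5 N; F_m = (F_max+F_min)/2 = 538.5 N
τ_a = K_W·8F_aD/(πd³) = 1.1267 × 176.32 = 198.67 MPa
τ_m = K_s·8F_mD/(πd³) = 1.0441 × 231.3 = 241.49 MPa
Soderberg: 1/n_f = τ_a/S_se + τ_m/S_sy = 198.67/437 + 241.49/698 = 0.45461 + 0.34598 = 0.80059
n_f = 1/0.80059 = 1.249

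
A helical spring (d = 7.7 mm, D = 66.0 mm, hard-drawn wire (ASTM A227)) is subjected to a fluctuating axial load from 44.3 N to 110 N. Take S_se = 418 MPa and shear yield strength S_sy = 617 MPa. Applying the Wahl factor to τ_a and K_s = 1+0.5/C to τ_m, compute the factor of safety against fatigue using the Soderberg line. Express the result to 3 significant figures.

C = D/d = 66.0/7.7 = 8.5714; K_W = (4C−1)/(4C−4)+0.615/C = 1.1708; K_s = 1+0.5/C = 1.0583
F_a = (F_max−F_min)/2 = 32.85 N; F_m = (F_max+F_min)/2 = 77.15 N
τ_a = K_W·8F_aD/(πd³) = 1.1708 × 12.093 = 14.159 MPa
τ_m = K_s·8F_mD/(πd³) = 1.0583 × 28.402 = 30.059 MPa
Soderberg: 1/n_f = τ_a/S_se + τ_m/S_sy = 14.159/418 + 30.059/617 = 0.03387 + 0.04872 = 0.082591
n_f = 1/0.082591 = 12.11

12.1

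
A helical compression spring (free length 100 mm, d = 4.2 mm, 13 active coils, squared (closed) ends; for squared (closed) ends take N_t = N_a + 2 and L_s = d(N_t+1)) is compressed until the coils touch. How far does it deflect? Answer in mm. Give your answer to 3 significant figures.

32.8 mm

N_t = 15; L_s = 4.2·16 = 67.2 mm
δ_solid = L₀ − L_s = 100 − 67.2 = 32.8 mm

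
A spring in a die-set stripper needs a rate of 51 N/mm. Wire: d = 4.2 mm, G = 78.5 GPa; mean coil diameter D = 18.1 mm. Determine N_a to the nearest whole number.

N_a = Gd⁴/(8D³k) = (78.5×10³ × 4.2⁴)/(8 × 18.1³ × 51)
    = 2.44268e+07 / 2.41933e+06 = 10.1 → 10 coils

10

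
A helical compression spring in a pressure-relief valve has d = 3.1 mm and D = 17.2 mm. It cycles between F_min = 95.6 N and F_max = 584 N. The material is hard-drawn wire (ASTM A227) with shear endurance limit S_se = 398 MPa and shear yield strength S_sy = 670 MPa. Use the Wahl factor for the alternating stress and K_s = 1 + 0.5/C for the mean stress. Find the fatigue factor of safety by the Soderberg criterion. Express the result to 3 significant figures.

C = D/d = 17.2/3.1 = 5.5484; K_W = (4C−1)/(4C−4)+0.615/C = 1.2757; K_s = 1+0.5/C = 1.0901
F_a = (F_max−F_min)/2 = 244.2 N; F_m = (F_max+F_min)/2 = 339.8 N
τ_a = K_W·8F_aD/(πd³) = 1.2757 × 359.03 = 458.03 MPa
τ_m = K_s·8F_mD/(πd³) = 1.0901 × 499.58 = 544.6 MPa
Soderberg: 1/n_f = τ_a/S_se + τ_m/S_sy = 458.03/398 + 544.6/670 = 1.15082 + 0.81284 = 1.9637
n_f = 1/1.9637 = 0.5093

0.509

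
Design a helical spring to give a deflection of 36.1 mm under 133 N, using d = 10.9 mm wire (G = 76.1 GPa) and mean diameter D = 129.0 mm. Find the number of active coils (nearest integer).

17

Required rate k = F/δ = 133/36.1 = 3.6842 N/mm
N_a = Gd⁴/(8D³k) = (76.1×10³ × 10.9⁴)/(8 × 129.0³ × 3.6842)
    = 1.07421e+09 / 6.32708e+07 = 16.98 → 17 coils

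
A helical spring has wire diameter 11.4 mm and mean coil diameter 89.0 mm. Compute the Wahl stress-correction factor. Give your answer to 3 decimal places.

C = D/d = 89.0/11.4 = 7.8070
K_W = (4C−1)/(4C−4) + 0.615/C = 30.228/27.228 + 0.0788 = 1.1890

1.189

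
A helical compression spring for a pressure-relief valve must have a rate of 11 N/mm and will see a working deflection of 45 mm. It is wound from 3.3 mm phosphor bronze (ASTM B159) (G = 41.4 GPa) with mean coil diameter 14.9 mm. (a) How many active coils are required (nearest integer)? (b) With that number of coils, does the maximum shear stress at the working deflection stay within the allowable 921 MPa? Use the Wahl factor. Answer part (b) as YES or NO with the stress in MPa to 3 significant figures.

(a) 17 coils; (b) YES, τ_max = 700 MPa

N_a = Gd⁴/(8D³k) = (41.4×10³)(3.3⁴)/(8·14.9³·11) = 16.87 → N_a = 17
Actual rate k = Gd⁴/(8D³·17) = 10.913 N/mm
Working load F = kδ = 10.913·45 = 491.1 N
C = 14.9/3.3 = 4.5152; K_W = (4C−1)/(4C−4)+0.615/C = 1.3496
τ_max = K_W·8FD/(πd³) = 1.3496·518.51 = 699.76 MPa
τ_max ≤ 921 MPa → acceptable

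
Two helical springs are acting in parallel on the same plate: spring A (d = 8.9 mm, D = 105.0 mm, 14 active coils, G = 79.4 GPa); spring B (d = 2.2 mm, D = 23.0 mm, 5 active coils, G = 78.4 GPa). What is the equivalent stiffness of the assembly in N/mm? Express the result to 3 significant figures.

7.62 N/mm

k_A = Gd⁴/(8D³N_a) = (79.4×10³)(8.9⁴)/(8·105.0³·14) = 3.8423 N/mm
k_B = Gd⁴/(8D³N_a) = (78.4×10³)(2.2⁴)/(8·23.0³·5) = 3.7737 N/mm
Parallel: k_eq = 3.8423 + 3.7737 = 7.616 N/mm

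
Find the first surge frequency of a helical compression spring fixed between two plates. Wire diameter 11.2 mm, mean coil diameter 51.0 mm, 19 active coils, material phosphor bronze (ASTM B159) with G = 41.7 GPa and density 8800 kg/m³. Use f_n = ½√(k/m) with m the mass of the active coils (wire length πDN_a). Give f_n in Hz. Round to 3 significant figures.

55.5 Hz

k = Gd⁴/(8D³N_a) = (41.7×10³)(11.2⁴)/(8·51.0³·19) = 32.543 N/mm = 32543 N/m
Wire length L = πDN_a = π·51.0·19 = 3044.2 mm
m = ρ·(πd²/4)·L = 8800 × 98.52×10⁻⁶ m² × 3.0442 m = 2.6393 kg
f_n = ½√(k/m) = 0.5·√(32543/2.6393) = 0.5·√(12330) = 55.521 Hz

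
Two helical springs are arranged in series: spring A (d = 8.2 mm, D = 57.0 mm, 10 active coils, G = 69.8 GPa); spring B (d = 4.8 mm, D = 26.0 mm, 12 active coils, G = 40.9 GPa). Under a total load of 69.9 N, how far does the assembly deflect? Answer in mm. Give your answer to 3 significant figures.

8.71 mm

k_A = Gd⁴/(8D³N_a) = (69.8×10³)(8.2⁴)/(8·57.0³·10) = 21.301 N/mm
k_B = Gd⁴/(8D³N_a) = (40.9×10³)(4.8⁴)/(8·26.0³·12) = 12.868 N/mm
Series: 1/k_eq = 1/21.301 + 1/12.868 = 0.12466; k_eq = 8.0217 N/mm
δ = F/k_eq = 69.9/8.0217 = 8.7138 mm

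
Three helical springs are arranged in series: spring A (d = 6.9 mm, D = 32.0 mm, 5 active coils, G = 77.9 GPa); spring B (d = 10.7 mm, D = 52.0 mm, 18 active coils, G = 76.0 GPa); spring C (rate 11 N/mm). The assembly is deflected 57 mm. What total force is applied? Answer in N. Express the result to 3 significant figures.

k_A = Gd⁴/(8D³N_a) = (77.9×10³)(6.9⁴)/(8·32.0³·5) = 134.72 N/mm
k_B = Gd⁴/(8D³N_a) = (76.0×10³)(10.7⁴)/(8·52.0³·18) = 49.201 N/mm
Series: 1/k_eq = 1/134.72 + 1/49.201 + 1/11 = 0.11866; k_eq = 8.4277 N/mm
F = k_eq·δ = 8.4277·57 = 480.38 N

480 N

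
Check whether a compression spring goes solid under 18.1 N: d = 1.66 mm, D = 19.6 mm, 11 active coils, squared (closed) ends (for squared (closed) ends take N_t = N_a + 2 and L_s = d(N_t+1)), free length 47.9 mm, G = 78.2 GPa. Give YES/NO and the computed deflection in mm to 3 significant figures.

k = Gd⁴/(8D³N_a) = (78.2×10³)(1.66⁴)/(8·19.6³·11) = 0.89617 N/mm
N_t = 13; L_s = 1.66·14 = 23.24 mm; δ_solid = L₀ − L_s = 47.9 − 23.24 = 24.66 mm
δ = F/k = 18.1/0.89617 = 20.197 mm
δ < δ_solid → spring does not go solid

NO, δ = 20.2 mm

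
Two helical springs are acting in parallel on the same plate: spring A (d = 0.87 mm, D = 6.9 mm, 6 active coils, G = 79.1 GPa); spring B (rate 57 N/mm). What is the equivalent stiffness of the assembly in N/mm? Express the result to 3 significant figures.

k_A = Gd⁴/(8D³N_a) = (79.1×10³)(0.87⁴)/(8·6.9³·6) = 2.8739 N/mm
Parallel: k_eq = 2.8739 + 57 = 59.874 N/mm

59.9 N/mm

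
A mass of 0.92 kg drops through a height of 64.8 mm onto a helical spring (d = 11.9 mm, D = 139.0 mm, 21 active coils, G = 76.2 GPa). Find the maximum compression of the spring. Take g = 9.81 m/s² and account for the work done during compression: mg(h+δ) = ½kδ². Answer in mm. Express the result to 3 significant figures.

21.4 mm

k = Gd⁴/(8D³N_a) = (76.2×10³)(11.9⁴)/(8·139.0³·21) = 3.3868 N/mm
W = mg = 0.92 × 9.81 = 9.0252 N
½kδ² − Wδ − Wh = 0 → δ = (W + √(W² + 2kWh))/k
δ = (9.0252 + √(81.454 + 3961.42))/3.3868 = (9.0252 + 63.584)/3.3868 = 21.439 mm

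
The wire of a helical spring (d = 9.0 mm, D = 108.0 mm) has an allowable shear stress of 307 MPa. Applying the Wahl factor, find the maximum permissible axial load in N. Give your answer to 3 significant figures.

C = D/d = 108.0/9.0 = 12.0000
K_W = (4C−1)/(4C−4) + 0.615/C = 47.000/44.000 + 0.0512 = 1.1194
τ_max = K·8FD/(πd³) → F_max = τ_allow·πd³/(8DK)
F_max = 307·π·9.0³/(8·108.0·1.1194) = 7.031e+05/967.19 = 726.95 N

727 N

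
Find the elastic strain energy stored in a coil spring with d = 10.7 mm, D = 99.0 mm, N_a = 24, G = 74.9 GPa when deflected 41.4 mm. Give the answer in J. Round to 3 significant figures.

k = Gd⁴/(8D³N_a) = (74.9×10³)(10.7⁴)/(8·99.0³·24) = 5.27 N/mm
U = ½kδ² = 0.5 × 5.27 × 41.4² = 4516.3 N·mm = 4.5163 J

4.52 J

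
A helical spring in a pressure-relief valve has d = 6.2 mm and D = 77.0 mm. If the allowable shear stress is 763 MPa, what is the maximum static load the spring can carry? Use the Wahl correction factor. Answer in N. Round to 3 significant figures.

C = D/d = 77.0/6.2 = 12.4194
K_W = (4C−1)/(4C−4) + 0.615/C = 48.677/45.677 + 0.0495 = 1.1152
τ_max = K·8FD/(πd³) → F_max = τ_allow·πd³/(8DK)
F_max = 763·π·6.2³/(8·77.0·1.1152) = 5.7128e+05/686.96 = 831.6 N

832 N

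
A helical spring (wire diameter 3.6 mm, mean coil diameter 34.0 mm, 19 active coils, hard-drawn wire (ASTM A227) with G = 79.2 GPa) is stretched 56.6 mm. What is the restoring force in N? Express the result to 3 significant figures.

k = Gd⁴/(8D³N_a) = (79.2×10³)(3.6⁴)/(8·34.0³·19) = 2.2267 N/mm
F = k·δ = 2.2267 × 56.6 = 126.03 N

126 N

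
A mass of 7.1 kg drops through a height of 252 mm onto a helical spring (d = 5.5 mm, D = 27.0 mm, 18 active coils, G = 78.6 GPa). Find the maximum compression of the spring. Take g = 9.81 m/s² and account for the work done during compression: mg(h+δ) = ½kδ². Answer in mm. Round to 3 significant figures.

40.0 mm

k = Gd⁴/(8D³N_a) = (78.6×10³)(5.5⁴)/(8·27.0³·18) = 25.376 N/mm
W = mg = 7.1 × 9.81 = 69.651 N
½kδ² − Wδ − Wh = 0 → δ = (W + √(W² + 2kWh))/k
δ = (69.651 + √(4851.3 + 890794))/25.376 = (69.651 + 946.39)/25.376 = 40.04 mm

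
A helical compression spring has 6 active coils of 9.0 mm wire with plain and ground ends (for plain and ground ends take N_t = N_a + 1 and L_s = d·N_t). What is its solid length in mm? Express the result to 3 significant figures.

plain and ground ends: N_t = N_a + 1 = 6 + 1 = 7
L_s = d·N_t = 9.0 × 7 = 63 mm

63.0 mm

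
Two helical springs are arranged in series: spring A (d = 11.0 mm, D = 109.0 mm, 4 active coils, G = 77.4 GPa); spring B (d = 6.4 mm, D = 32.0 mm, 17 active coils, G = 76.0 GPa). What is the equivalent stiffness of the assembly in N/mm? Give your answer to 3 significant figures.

k_A = Gd⁴/(8D³N_a) = (77.4×10³)(11.0⁴)/(8·109.0³·4) = 27.345 N/mm
k_B = Gd⁴/(8D³N_a) = (76.0×10³)(6.4⁴)/(8·32.0³·17) = 28.612 N/mm
Series: 1/k_eq = 1/27.345 + 1/28.612 = 0.07152; k_eq = 13.982 N/mm

14.0 N/mm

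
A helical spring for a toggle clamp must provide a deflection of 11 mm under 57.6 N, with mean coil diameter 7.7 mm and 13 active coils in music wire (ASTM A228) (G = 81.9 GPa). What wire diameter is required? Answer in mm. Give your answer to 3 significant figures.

1.32 mm

Required rate k = F/δ = 57.6/11 = 5.2364 N/mm
d = (8D³N_a·k / G)^(1/4) = (8·7.7³·13·5.2364 / (81.9×10³))^0.25
  = (3.0356)^0.25 = 1.3200 mm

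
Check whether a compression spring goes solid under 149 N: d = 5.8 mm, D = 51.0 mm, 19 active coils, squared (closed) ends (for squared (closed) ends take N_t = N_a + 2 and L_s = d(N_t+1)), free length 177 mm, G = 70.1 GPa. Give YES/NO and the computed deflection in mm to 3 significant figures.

k = Gd⁴/(8D³N_a) = (70.1×10³)(5.8⁴)/(8·51.0³·19) = 3.9344 N/mm
N_t = 21; L_s = 5.8·22 = 127.6 mm; δ_solid = L₀ − L_s = 177 − 127.6 = 49.4 mm
δ = F/k = 149/3.9344 = 37.871 mm
δ < δ_solid → spring does not go solid

NO, δ = 37.9 mm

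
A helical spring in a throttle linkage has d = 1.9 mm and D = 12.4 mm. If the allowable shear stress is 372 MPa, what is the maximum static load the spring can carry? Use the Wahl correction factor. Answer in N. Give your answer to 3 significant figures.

65.7 N

C = D/d = 12.4/1.9 = 6.5263
K_W = (4C−1)/(4C−4) + 0.615/C = 25.105/22.105 + 0.0942 = 1.2299
τ_max = K·8FD/(πd³) → F_max = τ_allow·πd³/(8DK)
F_max = 372·π·1.9³/(8·12.4·1.2299) = 8015.9/122.01 = 65.698 N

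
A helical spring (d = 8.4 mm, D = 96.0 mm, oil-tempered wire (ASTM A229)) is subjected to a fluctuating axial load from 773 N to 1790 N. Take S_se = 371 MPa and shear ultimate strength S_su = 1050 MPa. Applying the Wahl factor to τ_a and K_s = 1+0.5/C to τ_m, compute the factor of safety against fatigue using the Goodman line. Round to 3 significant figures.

C = D/d = 96.0/8.4 = 11.4286; K_W = (4C−1)/(4C−4)+0.615/C = 1.1257; K_s = 1+0.5/C = 1.0437
F_a = (F_max−F_min)/2 = 508.5 N; F_m = (F_max+F_min)/2 = 1281.5 N
τ_a = K_W·8F_aD/(πd³) = 1.1257 × 209.73 = 236.1 MPa
τ_m = K_s·8F_mD/(πd³) = 1.0437 × 528.56 = 551.68 MPa
Goodman: 1/n_f = τ_a/S_se + τ_m/S_su = 236.1/371 + 551.68/1050 = 0.63639 + 0.52541 = 1.1618
n_f = 1/1.1618 = 0.8607

0.861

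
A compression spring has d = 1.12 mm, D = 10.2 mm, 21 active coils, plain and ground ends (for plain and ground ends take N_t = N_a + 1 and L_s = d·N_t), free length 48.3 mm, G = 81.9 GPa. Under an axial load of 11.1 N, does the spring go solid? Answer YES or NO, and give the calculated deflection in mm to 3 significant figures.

NO, δ = 15.4 mm

k = Gd⁴/(8D³N_a) = (81.9×10³)(1.12⁴)/(8·10.2³·21) = 0.72285 N/mm
N_t = 22; L_s = 1.12·22 = 24.64 mm; δ_solid = L₀ − L_s = 48.3 − 24.64 = 23.66 mm
δ = F/k = 11.1/0.72285 = 15.356 mm
δ < δ_solid → spring does not go solid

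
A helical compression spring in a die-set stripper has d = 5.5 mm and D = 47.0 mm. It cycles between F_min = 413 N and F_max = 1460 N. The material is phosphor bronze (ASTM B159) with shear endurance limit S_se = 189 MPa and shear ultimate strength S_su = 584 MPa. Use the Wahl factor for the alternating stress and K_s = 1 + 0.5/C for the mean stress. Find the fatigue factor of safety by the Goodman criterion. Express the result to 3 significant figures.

0.281

C = D/d = 47.0/5.5 = 8.5455; K_W = (4C−1)/(4C−4)+0.615/C = 1.1714; K_s = 1+0.5/C = 1.0585
F_a = (F_max−F_min)/2 = 523.5 N; F_m = (F_max+F_min)/2 = 936.5 N
τ_a = K_W·8F_aD/(πd³) = 1.1714 × 376.59 = 441.12 MPa
τ_m = K_s·8F_mD/(πd³) = 1.0585 × 673.69 = 713.1 MPa
Goodman: 1/n_f = τ_a/S_se + τ_m/S_su = 441.12/189 + 713.1/584 = 2.33398 + 1.22107 = 3.555
n_f = 1/3.555 = 0.2813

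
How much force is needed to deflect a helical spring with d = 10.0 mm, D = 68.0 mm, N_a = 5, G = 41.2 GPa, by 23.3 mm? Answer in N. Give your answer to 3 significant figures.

763 N

k = Gd⁴/(8D³N_a) = (41.2×10³)(10.0⁴)/(8·68.0³·5) = 32.757 N/mm
F = k·δ = 32.757 × 23.3 = 763.25 N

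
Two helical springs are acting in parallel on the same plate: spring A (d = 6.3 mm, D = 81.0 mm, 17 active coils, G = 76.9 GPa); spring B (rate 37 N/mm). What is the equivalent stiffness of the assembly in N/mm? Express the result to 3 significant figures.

k_A = Gd⁴/(8D³N_a) = (76.9×10³)(6.3⁴)/(8·81.0³·17) = 1.6761 N/mm
Parallel: k_eq = 1.6761 + 37 = 38.676 N/mm

38.7 N/mm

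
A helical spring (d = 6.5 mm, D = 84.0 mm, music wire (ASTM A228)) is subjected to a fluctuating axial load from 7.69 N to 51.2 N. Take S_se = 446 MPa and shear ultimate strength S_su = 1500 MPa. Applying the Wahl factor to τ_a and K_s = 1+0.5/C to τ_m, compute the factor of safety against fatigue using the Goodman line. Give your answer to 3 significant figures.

17.2

C = D/d = 84.0/6.5 = 12.9231; K_W = (4C−1)/(4C−4)+0.615/C = 1.1105; K_s = 1+0.5/C = 1.0387
F_a = (F_max−F_min)/2 = 21.755 N; F_m = (F_max+F_min)/2 = 29.445 N
τ_a = K_W·8F_aD/(πd³) = 1.1105 × 16.945 = 18.817 MPa
τ_m = K_s·8F_mD/(πd³) = 1.0387 × 22.935 = 23.822 MPa
Goodman: 1/n_f = τ_a/S_se + τ_m/S_su = 18.817/446 + 23.822/1500 = 0.04219 + 0.01588 = 0.058072
n_f = 1/0.058072 = 17.22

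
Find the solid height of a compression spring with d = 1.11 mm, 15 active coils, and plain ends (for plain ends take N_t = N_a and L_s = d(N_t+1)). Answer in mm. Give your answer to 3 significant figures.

17.8 mm

plain ends: N_t = N_a = 15
L_s = d·(N_t+1) = 1.11 × 16 = 17.76 mm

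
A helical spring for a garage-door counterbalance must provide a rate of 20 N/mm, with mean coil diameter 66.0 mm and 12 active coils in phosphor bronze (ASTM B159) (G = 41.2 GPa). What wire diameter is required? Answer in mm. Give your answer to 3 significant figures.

d = (8D³N_a·k / G)^(1/4) = (8·66.0³·12·20 / (41.2×10³))^0.25
  = (13398)^0.25 = 10.7587 mm

10.8 mm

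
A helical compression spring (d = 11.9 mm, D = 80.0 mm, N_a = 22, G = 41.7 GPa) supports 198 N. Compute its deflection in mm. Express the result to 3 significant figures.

k = Gd⁴/(8D³N_a) = (41.7×10³)(11.9⁴)/(8·80.0³·22) = 9.2799 N/mm
δ = F/k = 198 / 9.2799 = 21.337 mm

21.3 mm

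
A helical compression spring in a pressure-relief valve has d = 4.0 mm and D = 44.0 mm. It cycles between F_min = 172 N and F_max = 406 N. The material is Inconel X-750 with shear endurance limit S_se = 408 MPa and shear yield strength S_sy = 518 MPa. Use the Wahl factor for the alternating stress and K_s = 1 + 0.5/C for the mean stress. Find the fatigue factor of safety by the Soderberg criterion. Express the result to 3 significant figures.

C = D/d = 44.0/4.0 = 11.0000; K_W = (4C−1)/(4C−4)+0.615/C = 1.1309; K_s = 1+0.5/C = 1.0455
F_a = (F_max−F_min)/2 = 117 N; F_m = (F_max+F_min)/2 = 289 N
τ_a = K_W·8F_aD/(πd³) = 1.1309 × 204.83 = 231.65 MPa
τ_m = K_s·8F_mD/(πd³) = 1.0455 × 505.95 = 528.95 MPa
Soderberg: 1/n_f = τ_a/S_se + τ_m/S_sy = 231.65/408 + 528.95/518 = 0.56776 + 1.02114 = 1.5889
n_f = 1/1.5889 = 0.6294

0.629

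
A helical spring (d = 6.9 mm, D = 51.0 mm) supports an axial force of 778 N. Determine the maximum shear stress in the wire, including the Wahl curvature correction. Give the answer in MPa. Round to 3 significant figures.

369 MPa

Spring index C = D/d = 51.0/6.9 = 7.3913
K_W = (4C−1)/(4C−4) + 0.615/C = 28.565/25.565 + 0.0832 = 1.2006
τ₀ = 8FD/(πd³) = 8·778·51.0/(π·6.9³) = 317424/1032 = 307.57 MPa
τ_max = K·τ₀ = 1.2006 × 307.57 = 369.25 MPa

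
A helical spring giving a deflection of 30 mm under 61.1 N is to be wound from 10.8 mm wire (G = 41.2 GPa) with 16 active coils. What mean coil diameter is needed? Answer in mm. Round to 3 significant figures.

129 mm

Required rate k = F/δ = 61.1/30 = 2.0367 N/mm
D = (Gd⁴/(8N_a·k))^(1/3) = (41.2×10³·10.8⁴/(8·16·2.0367))^(1/3)
  = (2.15012e+06)^(1/3) = 129.0687 mm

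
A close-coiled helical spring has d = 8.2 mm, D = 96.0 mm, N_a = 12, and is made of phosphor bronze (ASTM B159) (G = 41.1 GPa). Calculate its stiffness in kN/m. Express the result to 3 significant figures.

k = Gd⁴/(8D³N_a) = (41.1×10³ × 8.2⁴) / (8 × 96.0³ × 12)
  = 1.85822e+08 / 8.49347e+07 = 2.1878 N/mm

2.19 kN/m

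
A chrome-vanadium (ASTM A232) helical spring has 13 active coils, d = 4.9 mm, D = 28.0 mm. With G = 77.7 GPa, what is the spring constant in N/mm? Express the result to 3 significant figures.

19.6 N/mm

k = Gd⁴/(8D³N_a) = (77.7×10³ × 4.9⁴) / (8 × 28.0³ × 13)
  = 4.47925e+07 / 2.28301e+06 = 19.62 N/mm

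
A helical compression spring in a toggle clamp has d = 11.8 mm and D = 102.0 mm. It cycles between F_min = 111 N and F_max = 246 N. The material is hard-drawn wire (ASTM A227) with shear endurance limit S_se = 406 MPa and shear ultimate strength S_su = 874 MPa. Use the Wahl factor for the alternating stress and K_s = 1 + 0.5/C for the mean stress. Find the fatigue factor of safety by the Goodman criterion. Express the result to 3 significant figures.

C = D/d = 102.0/11.8 = 8.6441; K_W = (4C−1)/(4C−4)+0.615/C = 1.1693; K_s = 1+0.5/C = 1.0578
F_a = (F_max−F_min)/2 = 67.5 N; F_m = (F_max+F_min)/2 = 178.5 N
τ_a = K_W·8F_aD/(πd³) = 1.1693 × 10.671 = 12.477 MPa
τ_m = K_s·8F_mD/(πd³) = 1.0578 × 28.218 = 29.851 MPa
Goodman: 1/n_f = τ_a/S_se + τ_m/S_su = 12.477/406 + 29.851/874 = 0.03073 + 0.03415 = 0.064886
n_f = 1/0.064886 = 15.41

15.4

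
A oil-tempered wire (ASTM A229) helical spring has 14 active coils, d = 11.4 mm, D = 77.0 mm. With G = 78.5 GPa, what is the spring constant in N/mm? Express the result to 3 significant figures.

25.9 N/mm

k = Gd⁴/(8D³N_a) = (78.5×10³ × 11.4⁴) / (8 × 77.0³ × 14)
  = 1.32583e+09 / 5.11317e+07 = 25.93 N/mm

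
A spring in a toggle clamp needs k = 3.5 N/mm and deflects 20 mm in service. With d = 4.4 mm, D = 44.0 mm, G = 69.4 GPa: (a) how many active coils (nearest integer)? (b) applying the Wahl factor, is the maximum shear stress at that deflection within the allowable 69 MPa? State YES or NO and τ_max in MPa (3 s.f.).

(a) 11 coils; (b) NO, τ_max = 105 MPa

N_a = Gd⁴/(8D³k) = (69.4×10³)(4.4⁴)/(8·44.0³·3.5) = 10.91 → N_a = 11
Actual rate k = Gd⁴/(8D³·11) = 3.47 N/mm
Working load F = kδ = 3.47·20 = 69.4 N
C = 44.0/4.4 = 10.0000; K_W = (4C−1)/(4C−4)+0.615/C = 1.1448
τ_max = K_W·8FD/(πd³) = 1.1448·91.284 = 104.5 MPa
τ_max > 69 MPa → exceeds allowable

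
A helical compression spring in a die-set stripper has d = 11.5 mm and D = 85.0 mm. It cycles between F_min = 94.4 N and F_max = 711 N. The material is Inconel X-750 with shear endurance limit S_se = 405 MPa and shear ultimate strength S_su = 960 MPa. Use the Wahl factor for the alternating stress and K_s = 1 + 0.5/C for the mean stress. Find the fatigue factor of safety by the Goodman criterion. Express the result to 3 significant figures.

C = D/d = 85.0/11.5 = 7.3913; K_W = (4C−1)/(4C−4)+0.615/C = 1.2006; K_s = 1+0.5/C = 1.0676
F_a = (F_max−F_min)/2 = 308.3 N; F_m = (F_max+F_min)/2 = 402.7 N
τ_a = K_W·8F_aD/(πd³) = 1.2006 × 43.877 = 52.677 MPa
τ_m = K_s·8F_mD/(πd³) = 1.0676 × 57.312 = 61.189 MPa
Goodman: 1/n_f = τ_a/S_se + τ_m/S_su = 52.677/405 + 61.189/960 = 0.13007 + 0.06374 = 0.19381
n_f = 1/0.19381 = 5.16

5.16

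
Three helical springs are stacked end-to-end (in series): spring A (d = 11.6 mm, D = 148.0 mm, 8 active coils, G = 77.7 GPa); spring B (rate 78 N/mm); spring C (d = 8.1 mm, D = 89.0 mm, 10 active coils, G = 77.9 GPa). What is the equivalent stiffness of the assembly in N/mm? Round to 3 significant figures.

k_A = Gd⁴/(8D³N_a) = (77.7×10³)(11.6⁴)/(8·148.0³·8) = 6.7809 N/mm
k_C = Gd⁴/(8D³N_a) = (77.9×10³)(8.1⁴)/(8·89.0³·10) = 5.9459 N/mm
Series: 1/k_eq = 1/6.7809 + 1/78 + 1/5.9459 = 0.32848; k_eq = 3.0444 N/mm

3.04 N/mm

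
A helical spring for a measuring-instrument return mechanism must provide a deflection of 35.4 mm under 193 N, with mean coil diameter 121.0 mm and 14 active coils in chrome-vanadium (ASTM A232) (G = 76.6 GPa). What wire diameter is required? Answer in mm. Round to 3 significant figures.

Required rate k = F/δ = 193/35.4 = 5.452 N/mm
d = (8D³N_a·k / G)^(1/4) = (8·121.0³·14·5.452 / (76.6×10³))^0.25
  = (14122)^0.25 = 10.9012 mm

10.9 mm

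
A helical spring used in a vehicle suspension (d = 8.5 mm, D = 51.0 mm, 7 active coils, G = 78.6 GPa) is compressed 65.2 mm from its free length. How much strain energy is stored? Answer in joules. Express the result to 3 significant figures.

k = Gd⁴/(8D³N_a) = (78.6×10³)(8.5⁴)/(8·51.0³·7) = 55.233 N/mm
U = ½kδ² = 0.5 × 55.233 × 65.2² = 1.174e+05 N·mm = 117.4 J

117 J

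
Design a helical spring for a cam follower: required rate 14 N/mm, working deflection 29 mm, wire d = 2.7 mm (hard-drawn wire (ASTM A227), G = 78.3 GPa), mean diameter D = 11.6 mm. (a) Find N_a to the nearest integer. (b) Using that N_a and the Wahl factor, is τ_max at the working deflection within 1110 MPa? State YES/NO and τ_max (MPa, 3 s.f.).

(a) 24 coils; (b) YES, τ_max = 828 MPa

N_a = Gd⁴/(8D³k) = (78.3×10³)(2.7⁴)/(8·11.6³·14) = 23.8 → N_a = 24
Actual rate k = Gd⁴/(8D³·24) = 13.885 N/mm
Working load F = kδ = 13.885·29 = 402.66 N
C = 11.6/2.7 = 4.2963; K_W = (4C−1)/(4C−4)+0.615/C = 1.3707
τ_max = K_W·8FD/(πd³) = 1.3707·604.29 = 828.29 MPa
τ_max ≤ 1110 MPa → acceptable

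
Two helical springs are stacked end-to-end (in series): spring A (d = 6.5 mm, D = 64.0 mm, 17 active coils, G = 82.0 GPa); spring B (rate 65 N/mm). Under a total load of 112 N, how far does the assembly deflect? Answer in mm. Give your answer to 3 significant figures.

29.0 mm

k_A = Gd⁴/(8D³N_a) = (82.0×10³)(6.5⁴)/(8·64.0³·17) = 4.1057 N/mm
Series: 1/k_eq = 1/4.1057 + 1/65 = 0.25895; k_eq = 3.8618 N/mm
δ = F/k_eq = 112/3.8618 = 29.002 mm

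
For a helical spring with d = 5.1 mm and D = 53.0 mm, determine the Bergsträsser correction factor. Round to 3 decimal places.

C = D/d = 53.0/5.1 = 10.3922
K_B = (4C+2)/(4C−3) = 43.569/38.569 = 1.1296

1.130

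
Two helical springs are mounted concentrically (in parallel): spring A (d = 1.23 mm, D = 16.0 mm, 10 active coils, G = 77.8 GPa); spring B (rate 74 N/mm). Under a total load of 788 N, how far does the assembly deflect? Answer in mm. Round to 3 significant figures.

k_A = Gd⁴/(8D³N_a) = (77.8×10³)(1.23⁴)/(8·16.0³·10) = 0.54344 N/mm
Parallel: k_eq = 0.54344 + 74 = 74.543 N/mm
δ = F/k_eq = 788/74.543 = 10.571 mm

10.6 mm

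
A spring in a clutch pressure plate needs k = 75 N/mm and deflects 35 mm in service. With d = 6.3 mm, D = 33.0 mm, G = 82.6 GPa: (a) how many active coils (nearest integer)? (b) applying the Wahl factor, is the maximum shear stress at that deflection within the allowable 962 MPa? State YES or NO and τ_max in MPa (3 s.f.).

(a) 6 coils; (b) NO, τ_max = 1150 MPa

N_a = Gd⁴/(8D³k) = (82.6×10³)(6.3⁴)/(8·33.0³·75) = 6.035 → N_a = 6
Actual rate k = Gd⁴/(8D³·6) = 75.433 N/mm
Working load F = kδ = 75.433·35 = 2640.1 N
C = 33.0/6.3 = 5.2381; K_W = (4C−1)/(4C−4)+0.615/C = 1.2944
τ_max = K_W·8FD/(πd³) = 1.2944·887.28 = 1148.5 MPa
τ_max > 962 MPa → exceeds allowable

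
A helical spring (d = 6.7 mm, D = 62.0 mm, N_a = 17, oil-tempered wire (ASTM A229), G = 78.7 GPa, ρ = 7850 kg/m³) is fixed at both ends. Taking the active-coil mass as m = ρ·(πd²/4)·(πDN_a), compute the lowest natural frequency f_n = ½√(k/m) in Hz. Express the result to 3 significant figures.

36.5 Hz

k = Gd⁴/(8D³N_a) = (78.7×10³)(6.7⁴)/(8·62.0³·17) = 4.8928 N/mm = 4892.8 N/m
Wire length L = πDN_a = π·62.0·17 = 3311.2 mm
m = ρ·(πd²/4)·L = 7850 × 35.257×10⁻⁶ m² × 3.3112 m = 0.91643 kg
f_n = ½√(k/m) = 0.5·√(4892.8/0.91643) = 0.5·√(5339) = 36.534 Hz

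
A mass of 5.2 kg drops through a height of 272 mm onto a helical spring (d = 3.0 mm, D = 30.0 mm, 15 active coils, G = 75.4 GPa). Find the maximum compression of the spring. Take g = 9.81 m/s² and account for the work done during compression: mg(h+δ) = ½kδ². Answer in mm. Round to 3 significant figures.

151 mm

k = Gd⁴/(8D³N_a) = (75.4×10³)(3.0⁴)/(8·30.0³·15) = 1.885 N/mm
W = mg = 5.2 × 9.81 = 51.012 N
½kδ² − Wδ − Wh = 0 → δ = (W + √(W² + 2kWh))/k
δ = (51.012 + √(2602.2 + 52309.7))/1.885 = (51.012 + 234.33)/1.885 = 151.38 mm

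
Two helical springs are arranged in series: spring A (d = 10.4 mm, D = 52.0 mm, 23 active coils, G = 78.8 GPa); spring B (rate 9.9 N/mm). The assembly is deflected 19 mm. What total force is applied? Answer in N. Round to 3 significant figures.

147 N

k_A = Gd⁴/(8D³N_a) = (78.8×10³)(10.4⁴)/(8·52.0³·23) = 35.631 N/mm
Series: 1/k_eq = 1/35.631 + 1/9.9 = 0.12908; k_eq = 7.7474 N/mm
F = k_eq·δ = 7.7474·19 = 147.2 N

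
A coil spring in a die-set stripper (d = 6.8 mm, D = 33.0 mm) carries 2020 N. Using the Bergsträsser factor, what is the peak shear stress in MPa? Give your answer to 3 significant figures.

704 MPa

Spring index C = D/d = 33.0/6.8 = 4.8529
K_B = (4C+2)/(4C−3) = 21.412/16.412 = 1.3047
τ₀ = 8FD/(πd³) = 8·2020·33.0/(π·6.8³) = 533280/987.82 = 539.86 MPa
τ_max = K·τ₀ = 1.3047 × 539.86 = 704.33 MPa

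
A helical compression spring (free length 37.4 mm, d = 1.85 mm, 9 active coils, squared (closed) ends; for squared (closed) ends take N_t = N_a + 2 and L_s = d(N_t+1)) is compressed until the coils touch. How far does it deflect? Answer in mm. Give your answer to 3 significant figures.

N_t = 11; L_s = 1.85·12 = 22.2 mm
δ_solid = L₀ − L_s = 37.4 − 22.2 = 15.2 mm

15.2 mm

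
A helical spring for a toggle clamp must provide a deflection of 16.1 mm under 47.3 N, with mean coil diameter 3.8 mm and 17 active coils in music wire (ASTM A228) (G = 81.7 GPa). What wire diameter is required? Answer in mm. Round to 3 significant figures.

Required rate k = F/δ = 47.3/16.1 = 2.9379 N/mm
d = (8D³N_a·k / G)^(1/4) = (8·3.8³·17·2.9379 / (81.7×10³))^0.25
  = (0.26835)^0.25 = 0.7197 mm

0.720 mm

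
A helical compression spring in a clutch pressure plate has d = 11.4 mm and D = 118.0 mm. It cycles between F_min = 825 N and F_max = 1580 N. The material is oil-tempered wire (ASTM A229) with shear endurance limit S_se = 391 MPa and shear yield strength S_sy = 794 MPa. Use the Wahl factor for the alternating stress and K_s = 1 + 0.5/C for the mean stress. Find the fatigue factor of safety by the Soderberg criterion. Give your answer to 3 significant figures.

1.83

C = D/d = 118.0/11.4 = 10.3509; K_W = (4C−1)/(4C−4)+0.615/C = 1.1396; K_s = 1+0.5/C = 1.0483
F_a = (F_max−F_min)/2 = 377.5 N; F_m = (F_max+F_min)/2 = 1202.5 N
τ_a = K_W·8F_aD/(πd³) = 1.1396 × 76.564 = 87.254 MPa
τ_m = K_s·8F_mD/(πd³) = 1.0483 × 243.89 = 255.67 MPa
Soderberg: 1/n_f = τ_a/S_se + τ_m/S_sy = 87.254/391 + 255.67/794 = 0.22316 + 0.32200 = 0.54516
n_f = 1/0.54516 = 1.834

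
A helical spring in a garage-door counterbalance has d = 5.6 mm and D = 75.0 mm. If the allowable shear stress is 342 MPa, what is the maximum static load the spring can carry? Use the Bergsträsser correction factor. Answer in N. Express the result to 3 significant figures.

C = D/d = 75.0/5.6 = 13.3929
K_B = (4C+2)/(4C−3) = 55.571/50.571 = 1.0989
τ_max = K·8FD/(πd³) → F_max = τ_allow·πd³/(8DK)
F_max = 342·π·5.6³/(8·75.0·1.0989) = 1.8869e+05/659.32 = 286.18 N

286 N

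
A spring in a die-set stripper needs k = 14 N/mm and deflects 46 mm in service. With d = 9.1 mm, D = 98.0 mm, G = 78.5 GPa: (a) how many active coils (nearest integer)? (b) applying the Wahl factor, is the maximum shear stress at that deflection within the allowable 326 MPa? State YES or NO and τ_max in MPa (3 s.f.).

(a) 5 coils; (b) YES, τ_max = 247 MPa

N_a = Gd⁴/(8D³k) = (78.5×10³)(9.1⁴)/(8·98.0³·14) = 5.107 → N_a = 5
Actual rate k = Gd⁴/(8D³·5) = 14.299 N/mm
Working load F = kδ = 14.299·46 = 657.74 N
C = 98.0/9.1 = 10.7692; K_W = (4C−1)/(4C−4)+0.615/C = 1.1339
τ_max = K_W·8FD/(πd³) = 1.1339·217.82 = 246.98 MPa
τ_max ≤ 326 MPa → acceptable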